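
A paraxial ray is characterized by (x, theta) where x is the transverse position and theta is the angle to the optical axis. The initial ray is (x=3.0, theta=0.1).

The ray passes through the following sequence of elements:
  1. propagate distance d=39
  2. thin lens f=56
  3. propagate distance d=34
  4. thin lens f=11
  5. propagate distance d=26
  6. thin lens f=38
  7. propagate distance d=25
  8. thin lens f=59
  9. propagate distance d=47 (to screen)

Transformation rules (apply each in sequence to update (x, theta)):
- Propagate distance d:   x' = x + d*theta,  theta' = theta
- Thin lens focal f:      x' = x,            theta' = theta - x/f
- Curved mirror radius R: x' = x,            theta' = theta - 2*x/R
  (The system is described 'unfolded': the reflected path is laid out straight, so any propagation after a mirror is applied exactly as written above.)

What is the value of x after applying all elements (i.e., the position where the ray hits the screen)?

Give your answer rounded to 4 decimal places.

Initial: x=3.0000 theta=0.1000
After 1 (propagate distance d=39): x=6.9000 theta=0.1000
After 2 (thin lens f=56): x=6.9000 theta=-13/560 (≈-0.0232)
After 3 (propagate distance d=34): x=1711/280 (≈6.1107) theta=-13/560 (≈-0.0232)
After 4 (thin lens f=11): x=1711/280 (≈6.1107) theta=-713/1232 (≈-0.5787)
After 5 (propagate distance d=26): x=-983/110 (≈-8.9364) theta=-713/1232 (≈-0.5787)
After 6 (thin lens f=38): x=-983/110 (≈-8.9364) theta=-40211/117040 (≈-0.3436)
After 7 (propagate distance d=25): x=-2051187/117040 (≈-17.5255) theta=-40211/117040 (≈-0.3436)
After 8 (thin lens f=59): x=-2051187/117040 (≈-17.5255) theta=-160631/3452680 (≈-0.0465)
After 9 (propagate distance d=47 (to screen)): x=-19445621/986480 (≈-19.7121) theta=-160631/3452680 (≈-0.0465)
Rounded to 4 decimal places: x = -19.7121

Answer: -19.7121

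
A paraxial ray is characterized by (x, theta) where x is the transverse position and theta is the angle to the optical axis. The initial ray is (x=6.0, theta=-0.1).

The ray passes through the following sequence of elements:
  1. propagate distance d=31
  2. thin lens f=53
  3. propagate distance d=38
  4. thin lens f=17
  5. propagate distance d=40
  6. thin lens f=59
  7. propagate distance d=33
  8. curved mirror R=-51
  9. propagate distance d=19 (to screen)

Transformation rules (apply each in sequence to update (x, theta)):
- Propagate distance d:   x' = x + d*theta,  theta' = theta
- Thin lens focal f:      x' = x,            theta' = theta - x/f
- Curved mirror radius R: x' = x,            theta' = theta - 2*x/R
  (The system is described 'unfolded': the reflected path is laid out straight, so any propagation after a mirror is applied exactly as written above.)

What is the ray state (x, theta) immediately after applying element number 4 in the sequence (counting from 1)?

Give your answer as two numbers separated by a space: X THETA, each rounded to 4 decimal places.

Answer: -2.9792 0.0205

Derivation:
Initial: x=6.0000 theta=-0.1000
After 1 (propagate distance d=31): x=2.9000 theta=-0.1000
After 2 (thin lens f=53): x=2.9000 theta=-41/265 (≈-0.1547)
After 3 (propagate distance d=38): x=-1579/530 (≈-2.9792) theta=-41/265 (≈-0.1547)
After 4 (thin lens f=17): x=-1579/530 (≈-2.9792) theta=37/1802 (≈0.0205)
Rounded to 4 decimal places: x = -2.9792, theta = 0.0205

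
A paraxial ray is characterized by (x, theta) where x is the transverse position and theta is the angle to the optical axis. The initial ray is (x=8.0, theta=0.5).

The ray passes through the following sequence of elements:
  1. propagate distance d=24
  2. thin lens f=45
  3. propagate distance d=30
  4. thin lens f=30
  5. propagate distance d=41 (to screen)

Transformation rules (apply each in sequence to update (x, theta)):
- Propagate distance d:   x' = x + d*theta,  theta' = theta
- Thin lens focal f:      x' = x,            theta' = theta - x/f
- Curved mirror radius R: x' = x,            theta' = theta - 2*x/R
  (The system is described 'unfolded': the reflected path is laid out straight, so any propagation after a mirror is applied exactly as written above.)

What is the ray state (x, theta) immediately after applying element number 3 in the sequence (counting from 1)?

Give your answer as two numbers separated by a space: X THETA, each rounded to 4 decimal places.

Initial: x=8.0000 theta=0.5000
After 1 (propagate distance d=24): x=20.0000 theta=0.5000
After 2 (thin lens f=45): x=20.0000 theta=1/18 (≈0.0556)
After 3 (propagate distance d=30): x=65/3 (≈21.6667) theta=1/18 (≈0.0556)
Rounded to 4 decimal places: x = 21.6667, theta = 0.0556

Answer: 21.6667 0.0556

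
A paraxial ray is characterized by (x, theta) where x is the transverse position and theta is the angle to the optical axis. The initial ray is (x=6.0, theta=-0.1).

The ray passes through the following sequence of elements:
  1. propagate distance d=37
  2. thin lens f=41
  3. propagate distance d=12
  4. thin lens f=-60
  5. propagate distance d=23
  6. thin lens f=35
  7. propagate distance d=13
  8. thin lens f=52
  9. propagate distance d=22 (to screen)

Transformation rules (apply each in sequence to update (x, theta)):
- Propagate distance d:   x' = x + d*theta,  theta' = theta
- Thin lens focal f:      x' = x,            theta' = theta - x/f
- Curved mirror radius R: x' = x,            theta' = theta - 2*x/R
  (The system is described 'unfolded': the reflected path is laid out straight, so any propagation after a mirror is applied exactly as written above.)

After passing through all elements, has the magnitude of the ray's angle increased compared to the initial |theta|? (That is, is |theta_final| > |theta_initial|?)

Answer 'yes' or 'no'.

Answer: no

Derivation:
Initial: x=6.0000 theta=-0.1000
After 1 (propagate distance d=37): x=2.3000 theta=-0.1000
After 2 (thin lens f=41): x=2.3000 theta=-32/205 (≈-0.1561)
After 3 (propagate distance d=12): x=35/82 (≈0.4268) theta=-32/205 (≈-0.1561)
After 4 (thin lens f=-60): x=35/82 (≈0.4268) theta=-733/4920 (≈-0.1490)
After 5 (propagate distance d=23): x=-14759/4920 (≈-2.9998) theta=-733/4920 (≈-0.1490)
After 6 (thin lens f=35): x=-14759/4920 (≈-2.9998) theta=-454/7175 (≈-0.0633)
After 7 (propagate distance d=13): x=-658213/172200 (≈-3.8224) theta=-454/7175 (≈-0.0633)
After 8 (thin lens f=52): x=-658213/172200 (≈-3.8224) theta=91621/8954400 (≈0.0102)
After 9 (propagate distance d=22 (to screen)): x=-5368569/1492400 (≈-3.5973) theta=91621/8954400 (≈0.0102)
|theta_initial|=0.1000 |theta_final|=91621/8954400 (≈0.0102) -> not increased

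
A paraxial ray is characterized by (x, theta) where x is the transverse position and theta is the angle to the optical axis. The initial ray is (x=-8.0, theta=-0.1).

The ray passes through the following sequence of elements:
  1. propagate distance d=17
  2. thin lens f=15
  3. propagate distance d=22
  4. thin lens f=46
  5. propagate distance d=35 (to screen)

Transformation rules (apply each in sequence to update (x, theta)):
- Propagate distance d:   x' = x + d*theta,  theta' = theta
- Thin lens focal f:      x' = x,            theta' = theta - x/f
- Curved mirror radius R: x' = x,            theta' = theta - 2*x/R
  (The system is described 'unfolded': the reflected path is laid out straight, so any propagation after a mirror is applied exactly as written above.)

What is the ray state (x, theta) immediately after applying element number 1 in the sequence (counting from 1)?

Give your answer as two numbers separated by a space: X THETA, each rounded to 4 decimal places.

Initial: x=-8.0000 theta=-0.1000
After 1 (propagate distance d=17): x=-9.7000 theta=-0.1000
Rounded to 4 decimal places: x = -9.7000, theta = -0.1000

Answer: -9.7000 -0.1000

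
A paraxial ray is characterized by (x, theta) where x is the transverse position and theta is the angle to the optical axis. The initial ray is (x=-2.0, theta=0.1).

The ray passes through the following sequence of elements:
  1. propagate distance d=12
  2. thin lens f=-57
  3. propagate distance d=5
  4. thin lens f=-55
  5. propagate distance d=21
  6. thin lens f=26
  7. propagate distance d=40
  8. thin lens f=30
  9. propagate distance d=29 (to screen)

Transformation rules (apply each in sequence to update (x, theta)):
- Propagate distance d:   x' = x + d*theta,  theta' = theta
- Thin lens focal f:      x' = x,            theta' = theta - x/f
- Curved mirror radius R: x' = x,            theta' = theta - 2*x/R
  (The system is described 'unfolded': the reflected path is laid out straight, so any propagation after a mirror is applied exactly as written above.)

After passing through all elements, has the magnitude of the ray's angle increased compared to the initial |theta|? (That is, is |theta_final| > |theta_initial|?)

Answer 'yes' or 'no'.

Answer: no

Derivation:
Initial: x=-2.0000 theta=0.1000
After 1 (propagate distance d=12): x=-0.8000 theta=0.1000
After 2 (thin lens f=-57): x=-0.8000 theta=49/570 (≈0.0860)
After 3 (propagate distance d=5): x=-211/570 (≈-0.3702) theta=49/570 (≈0.0860)
After 4 (thin lens f=-55): x=-211/570 (≈-0.3702) theta=414/5225 (≈0.0792)
After 5 (propagate distance d=21): x=40559/31350 (≈1.2937) theta=414/5225 (≈0.0792)
After 6 (thin lens f=26): x=40559/31350 (≈1.2937) theta=961/32604 (≈0.0295)
After 7 (propagate distance d=40): x=1007767/407550 (≈2.4727) theta=961/32604 (≈0.0295)
After 8 (thin lens f=30): x=1007767/407550 (≈2.4727) theta=-161848/3056625 (≈-0.0529)
After 9 (propagate distance d=29 (to screen)): x=440717/470250 (≈0.9372) theta=-161848/3056625 (≈-0.0529)
|theta_initial|=0.1000 |theta_final|=161848/3056625 (≈0.0529) -> not increased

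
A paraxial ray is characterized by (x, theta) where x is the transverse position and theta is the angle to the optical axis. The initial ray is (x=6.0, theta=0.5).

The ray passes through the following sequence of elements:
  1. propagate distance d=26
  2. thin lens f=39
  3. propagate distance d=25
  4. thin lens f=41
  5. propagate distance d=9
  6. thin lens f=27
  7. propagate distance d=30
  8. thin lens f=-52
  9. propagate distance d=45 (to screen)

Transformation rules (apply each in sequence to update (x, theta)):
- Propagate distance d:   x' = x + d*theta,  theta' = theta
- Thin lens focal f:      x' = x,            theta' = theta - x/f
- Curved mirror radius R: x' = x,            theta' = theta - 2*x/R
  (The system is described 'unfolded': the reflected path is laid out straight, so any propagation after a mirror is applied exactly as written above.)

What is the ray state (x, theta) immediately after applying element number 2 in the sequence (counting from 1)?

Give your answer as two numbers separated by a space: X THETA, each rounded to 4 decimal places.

Answer: 19.0000 0.0128

Derivation:
Initial: x=6.0000 theta=0.5000
After 1 (propagate distance d=26): x=19.0000 theta=0.5000
After 2 (thin lens f=39): x=19.0000 theta=1/78 (≈0.0128)
Rounded to 4 decimal places: x = 19.0000, theta = 0.0128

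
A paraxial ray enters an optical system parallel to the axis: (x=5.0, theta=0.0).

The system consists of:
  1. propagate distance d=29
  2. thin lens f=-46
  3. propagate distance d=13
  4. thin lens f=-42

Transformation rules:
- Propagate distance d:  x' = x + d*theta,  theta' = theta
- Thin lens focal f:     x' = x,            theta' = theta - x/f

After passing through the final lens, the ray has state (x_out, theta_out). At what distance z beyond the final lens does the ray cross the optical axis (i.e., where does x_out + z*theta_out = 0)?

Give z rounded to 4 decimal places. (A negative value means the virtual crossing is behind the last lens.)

Answer: -24.5347

Derivation:
Initial: x=5.0000 theta=0.0000
After 1 (propagate distance d=29): x=5.0000 theta=0.0000
After 2 (thin lens f=-46): x=5.0000 theta=5/46 (≈0.1087)
After 3 (propagate distance d=13): x=295/46 (≈6.4130) theta=5/46 (≈0.1087)
After 4 (thin lens f=-42): x=295/46 (≈6.4130) theta=505/1932 (≈0.2614)
z_focus = -x_out/theta_out = -(295/46)/(505/1932) = -2478/101 ≈ -24.5347
Rounded to 4 decimal places: z = -24.5347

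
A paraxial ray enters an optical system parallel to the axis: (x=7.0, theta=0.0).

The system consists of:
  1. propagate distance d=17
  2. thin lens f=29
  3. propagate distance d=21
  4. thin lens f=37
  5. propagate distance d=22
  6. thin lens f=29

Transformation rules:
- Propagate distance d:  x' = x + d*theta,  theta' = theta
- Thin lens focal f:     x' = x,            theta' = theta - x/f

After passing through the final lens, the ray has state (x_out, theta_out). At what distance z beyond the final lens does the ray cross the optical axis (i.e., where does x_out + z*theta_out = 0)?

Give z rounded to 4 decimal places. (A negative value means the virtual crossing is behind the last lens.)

Answer: -32.9394

Derivation:
Initial: x=7.0000 theta=0.0000
After 1 (propagate distance d=17): x=7.0000 theta=0.0000
After 2 (thin lens f=29): x=7.0000 theta=-7/29 (≈-0.2414)
After 3 (propagate distance d=21): x=56/29 (≈1.9310) theta=-7/29 (≈-0.2414)
After 4 (thin lens f=37): x=56/29 (≈1.9310) theta=-315/1073 (≈-0.2936)
After 5 (propagate distance d=22): x=-4858/1073 (≈-4.5275) theta=-315/1073 (≈-0.2936)
After 6 (thin lens f=29): x=-4858/1073 (≈-4.5275) theta=-4277/31117 (≈-0.1374)
z_focus = -x_out/theta_out = -(-4858/1073)/(-4277/31117) = -20126/611 ≈ -32.9394
Rounded to 4 decimal places: z = -32.9394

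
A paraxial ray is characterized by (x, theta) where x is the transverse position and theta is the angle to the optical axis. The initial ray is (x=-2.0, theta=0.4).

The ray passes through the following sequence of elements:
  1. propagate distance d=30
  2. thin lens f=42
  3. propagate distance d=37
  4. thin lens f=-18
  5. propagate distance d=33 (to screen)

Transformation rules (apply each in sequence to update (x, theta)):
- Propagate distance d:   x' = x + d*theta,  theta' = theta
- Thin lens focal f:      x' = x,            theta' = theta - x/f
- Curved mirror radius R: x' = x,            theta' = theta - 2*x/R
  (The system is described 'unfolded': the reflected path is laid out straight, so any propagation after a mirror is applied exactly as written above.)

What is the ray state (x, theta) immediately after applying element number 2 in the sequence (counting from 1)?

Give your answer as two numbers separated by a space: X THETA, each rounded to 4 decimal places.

Answer: 10.0000 0.1619

Derivation:
Initial: x=-2.0000 theta=0.4000
After 1 (propagate distance d=30): x=10.0000 theta=0.4000
After 2 (thin lens f=42): x=10.0000 theta=17/105 (≈0.1619)
Rounded to 4 decimal places: x = 10.0000, theta = 0.1619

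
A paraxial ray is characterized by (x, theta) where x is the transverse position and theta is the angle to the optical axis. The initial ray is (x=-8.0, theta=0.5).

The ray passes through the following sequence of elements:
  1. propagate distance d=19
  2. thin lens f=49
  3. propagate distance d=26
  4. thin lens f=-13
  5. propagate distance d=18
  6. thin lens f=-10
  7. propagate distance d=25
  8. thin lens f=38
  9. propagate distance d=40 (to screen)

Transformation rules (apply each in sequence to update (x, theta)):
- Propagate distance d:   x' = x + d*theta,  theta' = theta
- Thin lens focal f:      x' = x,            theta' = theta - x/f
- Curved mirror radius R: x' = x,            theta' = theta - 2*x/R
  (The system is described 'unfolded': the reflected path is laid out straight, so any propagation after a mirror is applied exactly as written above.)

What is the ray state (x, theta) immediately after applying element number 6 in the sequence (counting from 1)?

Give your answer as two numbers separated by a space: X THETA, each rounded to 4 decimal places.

Initial: x=-8.0000 theta=0.5000
After 1 (propagate distance d=19): x=1.5000 theta=0.5000
After 2 (thin lens f=49): x=1.5000 theta=23/49 (≈0.4694)
After 3 (propagate distance d=26): x=1343/98 (≈13.7041) theta=23/49 (≈0.4694)
After 4 (thin lens f=-13): x=1343/98 (≈13.7041) theta=1941/1274 (≈1.5235)
After 5 (propagate distance d=18): x=52397/1274 (≈41.1279) theta=1941/1274 (≈1.5235)
After 6 (thin lens f=-10): x=52397/1274 (≈41.1279) theta=71807/12740 (≈5.6363)
Rounded to 4 decimal places: x = 41.1279, theta = 5.6363

Answer: 41.1279 5.6363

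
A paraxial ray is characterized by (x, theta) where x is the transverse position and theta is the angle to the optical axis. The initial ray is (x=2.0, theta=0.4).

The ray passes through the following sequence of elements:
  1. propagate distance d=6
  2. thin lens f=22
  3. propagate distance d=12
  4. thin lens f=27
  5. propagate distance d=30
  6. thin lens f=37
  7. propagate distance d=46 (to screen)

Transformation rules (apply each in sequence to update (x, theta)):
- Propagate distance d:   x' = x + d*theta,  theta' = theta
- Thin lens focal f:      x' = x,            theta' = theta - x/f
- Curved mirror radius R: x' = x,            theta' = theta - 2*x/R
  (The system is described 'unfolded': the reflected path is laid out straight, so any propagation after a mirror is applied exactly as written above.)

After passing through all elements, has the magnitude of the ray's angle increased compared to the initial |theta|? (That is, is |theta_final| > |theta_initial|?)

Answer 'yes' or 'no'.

Answer: no

Derivation:
Initial: x=2.0000 theta=0.4000
After 1 (propagate distance d=6): x=4.4000 theta=0.4000
After 2 (thin lens f=22): x=4.4000 theta=0.2000
After 3 (propagate distance d=12): x=6.8000 theta=0.2000
After 4 (thin lens f=27): x=6.8000 theta=-7/135 (≈-0.0519)
After 5 (propagate distance d=30): x=236/45 (≈5.2444) theta=-7/135 (≈-0.0519)
After 6 (thin lens f=37): x=236/45 (≈5.2444) theta=-967/4995 (≈-0.1936)
After 7 (propagate distance d=46 (to screen)): x=-18286/4995 (≈-3.6609) theta=-967/4995 (≈-0.1936)
|theta_initial|=0.4000 |theta_final|=967/4995 (≈0.1936) -> not increased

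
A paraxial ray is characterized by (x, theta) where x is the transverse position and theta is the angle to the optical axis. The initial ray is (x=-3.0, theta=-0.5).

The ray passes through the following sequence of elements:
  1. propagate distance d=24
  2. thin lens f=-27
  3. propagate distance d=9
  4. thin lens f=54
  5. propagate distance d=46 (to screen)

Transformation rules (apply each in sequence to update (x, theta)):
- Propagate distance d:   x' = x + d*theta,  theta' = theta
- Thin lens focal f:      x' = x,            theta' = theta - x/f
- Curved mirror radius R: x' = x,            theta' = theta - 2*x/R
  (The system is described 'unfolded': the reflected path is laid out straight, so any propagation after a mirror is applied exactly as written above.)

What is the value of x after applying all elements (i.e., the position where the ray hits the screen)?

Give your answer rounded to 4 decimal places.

Answer: -52.1852

Derivation:
Initial: x=-3.0000 theta=-0.5000
After 1 (propagate distance d=24): x=-15.0000 theta=-0.5000
After 2 (thin lens f=-27): x=-15.0000 theta=-19/18 (≈-1.0556)
After 3 (propagate distance d=9): x=-24.5000 theta=-19/18 (≈-1.0556)
After 4 (thin lens f=54): x=-24.5000 theta=-65/108 (≈-0.6019)
After 5 (propagate distance d=46 (to screen)): x=-1409/27 (≈-52.1852) theta=-65/108 (≈-0.6019)
Rounded to 4 decimal places: x = -52.1852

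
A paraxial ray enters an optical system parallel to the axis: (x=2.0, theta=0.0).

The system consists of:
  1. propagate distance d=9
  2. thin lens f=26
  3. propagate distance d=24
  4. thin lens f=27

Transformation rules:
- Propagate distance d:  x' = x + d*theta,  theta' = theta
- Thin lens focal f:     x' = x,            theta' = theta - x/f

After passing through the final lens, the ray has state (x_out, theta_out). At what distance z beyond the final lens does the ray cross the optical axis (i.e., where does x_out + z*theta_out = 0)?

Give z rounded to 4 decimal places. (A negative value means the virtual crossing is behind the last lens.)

Answer: 1.8621

Derivation:
Initial: x=2.0000 theta=0.0000
After 1 (propagate distance d=9): x=2.0000 theta=0.0000
After 2 (thin lens f=26): x=2.0000 theta=-1/13 (≈-0.0769)
After 3 (propagate distance d=24): x=2/13 (≈0.1538) theta=-1/13 (≈-0.0769)
After 4 (thin lens f=27): x=2/13 (≈0.1538) theta=-29/351 (≈-0.0826)
z_focus = -x_out/theta_out = -(2/13)/(-29/351) = 54/29 ≈ 1.8621
Rounded to 4 decimal places: z = 1.8621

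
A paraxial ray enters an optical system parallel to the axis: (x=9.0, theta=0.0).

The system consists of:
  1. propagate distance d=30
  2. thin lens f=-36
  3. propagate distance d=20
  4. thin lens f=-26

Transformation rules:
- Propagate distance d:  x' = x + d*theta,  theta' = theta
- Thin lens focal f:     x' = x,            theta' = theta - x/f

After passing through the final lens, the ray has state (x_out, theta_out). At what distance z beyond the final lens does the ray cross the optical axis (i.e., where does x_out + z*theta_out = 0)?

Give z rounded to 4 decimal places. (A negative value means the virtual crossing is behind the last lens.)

Answer: -17.7561

Derivation:
Initial: x=9.0000 theta=0.0000
After 1 (propagate distance d=30): x=9.0000 theta=0.0000
After 2 (thin lens f=-36): x=9.0000 theta=0.2500
After 3 (propagate distance d=20): x=14.0000 theta=0.2500
After 4 (thin lens f=-26): x=14.0000 theta=41/52 (≈0.7885)
z_focus = -x_out/theta_out = -(14.0000)/(41/52) = -728/41 ≈ -17.7561
Rounded to 4 decimal places: z = -17.7561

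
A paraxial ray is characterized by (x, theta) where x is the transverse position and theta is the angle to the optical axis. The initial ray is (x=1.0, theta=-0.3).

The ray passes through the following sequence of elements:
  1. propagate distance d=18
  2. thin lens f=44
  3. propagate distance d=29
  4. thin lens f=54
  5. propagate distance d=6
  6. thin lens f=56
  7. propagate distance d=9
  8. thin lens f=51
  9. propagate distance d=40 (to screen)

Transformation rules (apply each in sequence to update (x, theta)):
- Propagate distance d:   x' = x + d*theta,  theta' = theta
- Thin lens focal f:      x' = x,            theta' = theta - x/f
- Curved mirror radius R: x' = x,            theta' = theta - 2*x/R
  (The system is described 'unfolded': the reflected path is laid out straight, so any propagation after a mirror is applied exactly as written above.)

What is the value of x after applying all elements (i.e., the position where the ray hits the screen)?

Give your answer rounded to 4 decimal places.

Answer: 5.0088

Derivation:
Initial: x=1.0000 theta=-0.3000
After 1 (propagate distance d=18): x=-4.4000 theta=-0.3000
After 2 (thin lens f=44): x=-4.4000 theta=-0.2000
After 3 (propagate distance d=29): x=-10.2000 theta=-0.2000
After 4 (thin lens f=54): x=-10.2000 theta=-1/90 (≈-0.0111)
After 5 (propagate distance d=6): x=-154/15 (≈-10.2667) theta=-1/90 (≈-0.0111)
After 6 (thin lens f=56): x=-154/15 (≈-10.2667) theta=31/180 (≈0.1722)
After 7 (propagate distance d=9): x=-523/60 (≈-8.7167) theta=31/180 (≈0.1722)
After 8 (thin lens f=51): x=-523/60 (≈-8.7167) theta=35/102 (≈0.3431)
After 9 (propagate distance d=40 (to screen)): x=1703/340 (≈5.0088) theta=35/102 (≈0.3431)
Rounded to 4 decimal places: x = 5.0088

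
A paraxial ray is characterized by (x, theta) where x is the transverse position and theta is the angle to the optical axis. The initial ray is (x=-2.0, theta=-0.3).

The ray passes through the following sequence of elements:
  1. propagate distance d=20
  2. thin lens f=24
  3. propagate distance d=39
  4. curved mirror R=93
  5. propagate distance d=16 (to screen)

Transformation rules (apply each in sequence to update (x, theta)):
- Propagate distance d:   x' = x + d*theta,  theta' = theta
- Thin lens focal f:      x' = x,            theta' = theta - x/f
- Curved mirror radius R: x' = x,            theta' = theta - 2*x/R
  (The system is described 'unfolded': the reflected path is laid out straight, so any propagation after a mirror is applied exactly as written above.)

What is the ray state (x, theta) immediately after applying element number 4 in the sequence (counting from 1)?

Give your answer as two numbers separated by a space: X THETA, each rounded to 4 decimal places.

Initial: x=-2.0000 theta=-0.3000
After 1 (propagate distance d=20): x=-8.0000 theta=-0.3000
After 2 (thin lens f=24): x=-8.0000 theta=1/30 (≈0.0333)
After 3 (propagate distance d=39): x=-6.7000 theta=1/30 (≈0.0333)
After 4 (curved mirror R=93): x=-6.7000 theta=11/62 (≈0.1774)
Rounded to 4 decimal places: x = -6.7000, theta = 0.1774

Answer: -6.7000 0.1774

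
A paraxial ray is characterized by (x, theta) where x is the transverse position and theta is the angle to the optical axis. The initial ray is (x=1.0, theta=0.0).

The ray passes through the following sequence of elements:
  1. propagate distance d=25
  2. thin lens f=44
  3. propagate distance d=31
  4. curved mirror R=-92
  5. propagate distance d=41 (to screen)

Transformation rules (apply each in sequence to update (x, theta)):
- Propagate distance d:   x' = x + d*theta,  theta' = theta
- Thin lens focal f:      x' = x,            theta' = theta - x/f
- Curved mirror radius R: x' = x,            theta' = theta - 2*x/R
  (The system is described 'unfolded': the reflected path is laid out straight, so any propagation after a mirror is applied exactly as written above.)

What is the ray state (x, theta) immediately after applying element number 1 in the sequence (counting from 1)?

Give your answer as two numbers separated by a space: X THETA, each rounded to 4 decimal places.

Initial: x=1.0000 theta=0.0000
After 1 (propagate distance d=25): x=1.0000 theta=0.0000
Rounded to 4 decimal places: x = 1.0000, theta = 0.0000

Answer: 1.0000 0.0000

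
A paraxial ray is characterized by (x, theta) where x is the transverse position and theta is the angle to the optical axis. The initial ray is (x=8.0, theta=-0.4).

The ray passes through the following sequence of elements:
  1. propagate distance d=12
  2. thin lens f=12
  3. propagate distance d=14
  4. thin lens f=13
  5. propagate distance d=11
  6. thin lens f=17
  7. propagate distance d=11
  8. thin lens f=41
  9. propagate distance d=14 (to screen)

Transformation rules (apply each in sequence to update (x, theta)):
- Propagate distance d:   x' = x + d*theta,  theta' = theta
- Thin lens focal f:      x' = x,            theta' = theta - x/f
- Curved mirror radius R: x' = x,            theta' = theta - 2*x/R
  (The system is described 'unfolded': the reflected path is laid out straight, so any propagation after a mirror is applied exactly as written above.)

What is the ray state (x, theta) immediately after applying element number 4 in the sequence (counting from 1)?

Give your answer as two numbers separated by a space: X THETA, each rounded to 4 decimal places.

Initial: x=8.0000 theta=-0.4000
After 1 (propagate distance d=12): x=3.2000 theta=-0.4000
After 2 (thin lens f=12): x=3.2000 theta=-2/3 (≈-0.6667)
After 3 (propagate distance d=14): x=-92/15 (≈-6.1333) theta=-2/3 (≈-0.6667)
After 4 (thin lens f=13): x=-92/15 (≈-6.1333) theta=-38/195 (≈-0.1949)
Rounded to 4 decimal places: x = -6.1333, theta = -0.1949

Answer: -6.1333 -0.1949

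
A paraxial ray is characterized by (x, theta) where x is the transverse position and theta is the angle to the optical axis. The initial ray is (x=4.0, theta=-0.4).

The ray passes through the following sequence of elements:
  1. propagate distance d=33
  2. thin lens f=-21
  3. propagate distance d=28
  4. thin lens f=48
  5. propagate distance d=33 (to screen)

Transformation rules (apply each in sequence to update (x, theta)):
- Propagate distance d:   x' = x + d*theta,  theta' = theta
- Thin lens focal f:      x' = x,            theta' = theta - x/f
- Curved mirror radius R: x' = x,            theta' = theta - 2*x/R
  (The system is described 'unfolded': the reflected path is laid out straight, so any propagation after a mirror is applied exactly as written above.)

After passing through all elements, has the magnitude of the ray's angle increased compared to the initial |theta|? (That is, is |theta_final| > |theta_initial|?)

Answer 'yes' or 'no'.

Answer: no

Derivation:
Initial: x=4.0000 theta=-0.4000
After 1 (propagate distance d=33): x=-9.2000 theta=-0.4000
After 2 (thin lens f=-21): x=-9.2000 theta=-88/105 (≈-0.8381)
After 3 (propagate distance d=28): x=-98/3 (≈-32.6667) theta=-88/105 (≈-0.8381)
After 4 (thin lens f=48): x=-98/3 (≈-32.6667) theta=-397/2520 (≈-0.1575)
After 5 (propagate distance d=33 (to screen)): x=-31807/840 (≈-37.8655) theta=-397/2520 (≈-0.1575)
|theta_initial|=0.4000 |theta_final|=397/2520 (≈0.1575) -> not increased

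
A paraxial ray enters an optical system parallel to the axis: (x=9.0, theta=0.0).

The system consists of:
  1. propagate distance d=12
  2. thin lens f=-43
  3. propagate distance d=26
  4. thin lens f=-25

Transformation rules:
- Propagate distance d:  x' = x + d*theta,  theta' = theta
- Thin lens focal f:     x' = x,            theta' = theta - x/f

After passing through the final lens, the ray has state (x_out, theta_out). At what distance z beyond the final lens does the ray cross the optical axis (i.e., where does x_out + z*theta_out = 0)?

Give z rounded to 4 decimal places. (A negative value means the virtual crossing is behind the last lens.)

Answer: -18.3511

Derivation:
Initial: x=9.0000 theta=0.0000
After 1 (propagate distance d=12): x=9.0000 theta=0.0000
After 2 (thin lens f=-43): x=9.0000 theta=9/43 (≈0.2093)
After 3 (propagate distance d=26): x=621/43 (≈14.4419) theta=9/43 (≈0.2093)
After 4 (thin lens f=-25): x=621/43 (≈14.4419) theta=846/1075 (≈0.7870)
z_focus = -x_out/theta_out = -(621/43)/(846/1075) = -1725/94 ≈ -18.3511
Rounded to 4 decimal places: z = -18.3511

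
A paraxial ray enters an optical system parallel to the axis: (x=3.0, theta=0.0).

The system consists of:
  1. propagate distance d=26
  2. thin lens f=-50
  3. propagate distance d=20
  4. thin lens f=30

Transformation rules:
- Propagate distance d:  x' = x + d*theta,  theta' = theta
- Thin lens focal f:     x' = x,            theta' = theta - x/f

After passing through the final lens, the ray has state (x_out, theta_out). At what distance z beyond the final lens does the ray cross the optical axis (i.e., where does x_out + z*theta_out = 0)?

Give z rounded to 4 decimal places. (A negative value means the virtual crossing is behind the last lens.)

Initial: x=3.0000 theta=0.0000
After 1 (propagate distance d=26): x=3.0000 theta=0.0000
After 2 (thin lens f=-50): x=3.0000 theta=0.0600
After 3 (propagate distance d=20): x=4.2000 theta=0.0600
After 4 (thin lens f=30): x=4.2000 theta=-0.0800
z_focus = -x_out/theta_out = -(4.2000)/(-0.0800) = 52.5000
Rounded to 4 decimal places: z = 52.5000

Answer: 52.5000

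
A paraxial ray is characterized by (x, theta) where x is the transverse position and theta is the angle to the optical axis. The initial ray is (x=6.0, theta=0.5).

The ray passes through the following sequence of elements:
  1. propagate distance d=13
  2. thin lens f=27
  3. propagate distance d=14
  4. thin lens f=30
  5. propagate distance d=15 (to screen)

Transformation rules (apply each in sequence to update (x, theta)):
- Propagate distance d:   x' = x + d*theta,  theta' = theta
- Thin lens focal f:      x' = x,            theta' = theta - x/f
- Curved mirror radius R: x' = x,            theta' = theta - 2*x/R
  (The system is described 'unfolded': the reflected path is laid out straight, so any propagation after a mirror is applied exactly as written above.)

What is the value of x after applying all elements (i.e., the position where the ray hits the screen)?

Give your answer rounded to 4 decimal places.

Initial: x=6.0000 theta=0.5000
After 1 (propagate distance d=13): x=12.5000 theta=0.5000
After 2 (thin lens f=27): x=12.5000 theta=1/27 (≈0.0370)
After 3 (propagate distance d=14): x=703/54 (≈13.0185) theta=1/27 (≈0.0370)
After 4 (thin lens f=30): x=703/54 (≈13.0185) theta=-643/1620 (≈-0.3969)
After 5 (propagate distance d=15 (to screen)): x=763/108 (≈7.0648) theta=-643/1620 (≈-0.3969)
Rounded to 4 decimal places: x = 7.0648

Answer: 7.0648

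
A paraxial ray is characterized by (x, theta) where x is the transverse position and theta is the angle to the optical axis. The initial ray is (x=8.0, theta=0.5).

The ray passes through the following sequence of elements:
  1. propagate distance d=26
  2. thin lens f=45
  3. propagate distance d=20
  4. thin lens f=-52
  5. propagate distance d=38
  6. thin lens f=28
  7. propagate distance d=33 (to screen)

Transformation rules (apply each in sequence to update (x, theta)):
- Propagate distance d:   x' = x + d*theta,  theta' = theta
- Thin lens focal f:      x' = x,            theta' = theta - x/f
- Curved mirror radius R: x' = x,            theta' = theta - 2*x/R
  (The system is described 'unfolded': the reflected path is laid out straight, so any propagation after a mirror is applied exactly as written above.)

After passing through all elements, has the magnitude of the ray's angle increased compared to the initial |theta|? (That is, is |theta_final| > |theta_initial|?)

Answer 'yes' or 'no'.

Initial: x=8.0000 theta=0.5000
After 1 (propagate distance d=26): x=21.0000 theta=0.5000
After 2 (thin lens f=45): x=21.0000 theta=1/30 (≈0.0333)
After 3 (propagate distance d=20): x=65/3 (≈21.6667) theta=1/30 (≈0.0333)
After 4 (thin lens f=-52): x=65/3 (≈21.6667) theta=0.4500
After 5 (propagate distance d=38): x=1163/30 (≈38.7667) theta=0.4500
After 6 (thin lens f=28): x=1163/30 (≈38.7667) theta=-157/168 (≈-0.9345)
After 7 (propagate distance d=33 (to screen)): x=6659/840 (≈7.9274) theta=-157/168 (≈-0.9345)
|theta_initial|=0.5000 |theta_final|=157/168 (≈0.9345) -> increased

Answer: yes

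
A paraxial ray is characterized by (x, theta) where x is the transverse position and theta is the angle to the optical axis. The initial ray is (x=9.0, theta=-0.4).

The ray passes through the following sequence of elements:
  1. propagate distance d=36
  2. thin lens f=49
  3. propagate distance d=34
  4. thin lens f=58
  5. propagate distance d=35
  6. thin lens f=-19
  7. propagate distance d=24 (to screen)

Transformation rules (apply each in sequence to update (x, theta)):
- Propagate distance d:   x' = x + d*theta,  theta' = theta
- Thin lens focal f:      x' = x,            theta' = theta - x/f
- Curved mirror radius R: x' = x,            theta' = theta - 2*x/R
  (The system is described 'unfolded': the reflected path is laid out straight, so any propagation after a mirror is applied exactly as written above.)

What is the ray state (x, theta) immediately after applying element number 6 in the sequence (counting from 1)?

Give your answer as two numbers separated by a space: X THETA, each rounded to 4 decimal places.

Answer: -16.1915 -0.8790

Derivation:
Initial: x=9.0000 theta=-0.4000
After 1 (propagate distance d=36): x=-5.4000 theta=-0.4000
After 2 (thin lens f=49): x=-5.4000 theta=-71/245 (≈-0.2898)
After 3 (propagate distance d=34): x=-3737/245 (≈-15.2531) theta=-71/245 (≈-0.2898)
After 4 (thin lens f=58): x=-3737/245 (≈-15.2531) theta=-381/14210 (≈-0.0268)
After 5 (propagate distance d=35): x=-230081/14210 (≈-16.1915) theta=-381/14210 (≈-0.0268)
After 6 (thin lens f=-19): x=-230081/14210 (≈-16.1915) theta=-23732/26999 (≈-0.8790)
Rounded to 4 decimal places: x = -16.1915, theta = -0.8790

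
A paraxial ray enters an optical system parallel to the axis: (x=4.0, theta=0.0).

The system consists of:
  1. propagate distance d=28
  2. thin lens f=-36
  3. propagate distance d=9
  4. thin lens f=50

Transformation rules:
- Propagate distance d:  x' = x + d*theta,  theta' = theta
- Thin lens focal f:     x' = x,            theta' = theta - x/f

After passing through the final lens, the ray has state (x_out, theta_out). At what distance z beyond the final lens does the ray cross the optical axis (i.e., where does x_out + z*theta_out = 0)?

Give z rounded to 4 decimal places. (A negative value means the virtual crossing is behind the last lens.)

Answer: -450.0000

Derivation:
Initial: x=4.0000 theta=0.0000
After 1 (propagate distance d=28): x=4.0000 theta=0.0000
After 2 (thin lens f=-36): x=4.0000 theta=1/9 (≈0.1111)
After 3 (propagate distance d=9): x=5.0000 theta=1/9 (≈0.1111)
After 4 (thin lens f=50): x=5.0000 theta=1/90 (≈0.0111)
z_focus = -x_out/theta_out = -(5.0000)/(1/90) = -450.0000
Rounded to 4 decimal places: z = -450.0000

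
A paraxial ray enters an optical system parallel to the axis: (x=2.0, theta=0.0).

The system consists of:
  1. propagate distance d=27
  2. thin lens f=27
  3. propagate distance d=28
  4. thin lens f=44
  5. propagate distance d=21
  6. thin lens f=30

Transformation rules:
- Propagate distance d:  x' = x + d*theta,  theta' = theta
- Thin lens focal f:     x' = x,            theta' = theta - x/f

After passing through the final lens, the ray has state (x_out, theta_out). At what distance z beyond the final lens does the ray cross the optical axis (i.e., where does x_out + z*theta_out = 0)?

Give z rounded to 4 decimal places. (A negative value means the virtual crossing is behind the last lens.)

Initial: x=2.0000 theta=0.0000
After 1 (propagate distance d=27): x=2.0000 theta=0.0000
After 2 (thin lens f=27): x=2.0000 theta=-2/27 (≈-0.0741)
After 3 (propagate distance d=28): x=-2/27 (≈-0.0741) theta=-2/27 (≈-0.0741)
After 4 (thin lens f=44): x=-2/27 (≈-0.0741) theta=-43/594 (≈-0.0724)
After 5 (propagate distance d=21): x=-947/594 (≈-1.5943) theta=-43/594 (≈-0.0724)
After 6 (thin lens f=30): x=-947/594 (≈-1.5943) theta=-343/17820 (≈-0.0192)
z_focus = -x_out/theta_out = -(-947/594)/(-343/17820) = -28410/343 ≈ -82.8280
Rounded to 4 decimal places: z = -82.8280

Answer: -82.8280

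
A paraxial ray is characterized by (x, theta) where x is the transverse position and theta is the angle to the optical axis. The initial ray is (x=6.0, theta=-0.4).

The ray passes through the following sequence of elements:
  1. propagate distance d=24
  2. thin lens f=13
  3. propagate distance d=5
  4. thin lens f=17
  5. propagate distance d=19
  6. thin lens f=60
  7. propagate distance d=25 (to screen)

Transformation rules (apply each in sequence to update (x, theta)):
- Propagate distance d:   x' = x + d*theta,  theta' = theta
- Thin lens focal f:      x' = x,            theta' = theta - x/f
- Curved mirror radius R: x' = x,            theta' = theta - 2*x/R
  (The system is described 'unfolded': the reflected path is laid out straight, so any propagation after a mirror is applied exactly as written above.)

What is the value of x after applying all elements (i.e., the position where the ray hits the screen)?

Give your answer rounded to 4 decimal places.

Answer: 2.0474

Derivation:
Initial: x=6.0000 theta=-0.4000
After 1 (propagate distance d=24): x=-3.6000 theta=-0.4000
After 2 (thin lens f=13): x=-3.6000 theta=-8/65 (≈-0.1231)
After 3 (propagate distance d=5): x=-274/65 (≈-4.2154) theta=-8/65 (≈-0.1231)
After 4 (thin lens f=17): x=-274/65 (≈-4.2154) theta=138/1105 (≈0.1249)
After 5 (propagate distance d=19): x=-2036/1105 (≈-1.8425) theta=138/1105 (≈0.1249)
After 6 (thin lens f=60): x=-2036/1105 (≈-1.8425) theta=2579/16575 (≈0.1556)
After 7 (propagate distance d=25 (to screen)): x=6787/3315 (≈2.0474) theta=2579/16575 (≈0.1556)
Rounded to 4 decimal places: x = 2.0474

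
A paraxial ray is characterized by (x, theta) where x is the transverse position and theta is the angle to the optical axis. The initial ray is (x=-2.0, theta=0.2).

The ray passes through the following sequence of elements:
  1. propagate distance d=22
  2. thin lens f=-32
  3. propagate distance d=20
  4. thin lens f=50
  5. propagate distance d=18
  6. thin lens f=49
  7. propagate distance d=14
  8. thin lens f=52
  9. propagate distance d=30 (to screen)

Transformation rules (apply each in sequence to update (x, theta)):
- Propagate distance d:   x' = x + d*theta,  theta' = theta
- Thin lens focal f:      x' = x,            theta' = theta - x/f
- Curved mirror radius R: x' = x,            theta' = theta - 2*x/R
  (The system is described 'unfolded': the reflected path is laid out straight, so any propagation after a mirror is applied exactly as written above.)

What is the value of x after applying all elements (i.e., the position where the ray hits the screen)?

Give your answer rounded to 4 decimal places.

Answer: 1.1007

Derivation:
Initial: x=-2.0000 theta=0.2000
After 1 (propagate distance d=22): x=2.4000 theta=0.2000
After 2 (thin lens f=-32): x=2.4000 theta=0.2750
After 3 (propagate distance d=20): x=7.9000 theta=0.2750
After 4 (thin lens f=50): x=7.9000 theta=0.1170
After 5 (propagate distance d=18): x=10.0060 theta=0.1170
After 6 (thin lens f=49): x=10.0060 theta=-4273/49000 (≈-0.0872)
After 7 (propagate distance d=14): x=7687/875 (≈8.7851) theta=-4273/49000 (≈-0.0872)
After 8 (thin lens f=52): x=7687/875 (≈8.7851) theta=-163167/637000 (≈-0.2561)
After 9 (propagate distance d=30 (to screen)): x=350563/318500 (≈1.1007) theta=-163167/637000 (≈-0.2561)
Rounded to 4 decimal places: x = 1.1007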